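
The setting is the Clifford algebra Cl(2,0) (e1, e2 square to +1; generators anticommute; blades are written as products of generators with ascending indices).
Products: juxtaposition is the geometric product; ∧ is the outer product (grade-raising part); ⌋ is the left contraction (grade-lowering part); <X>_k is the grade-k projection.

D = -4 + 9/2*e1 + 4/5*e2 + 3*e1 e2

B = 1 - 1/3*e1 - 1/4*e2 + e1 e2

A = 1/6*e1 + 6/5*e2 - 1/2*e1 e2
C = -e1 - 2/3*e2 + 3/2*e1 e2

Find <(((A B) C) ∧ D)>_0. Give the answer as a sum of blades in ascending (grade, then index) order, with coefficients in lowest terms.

step 1: 13/90 - 109/120*e1 + 6/5*e2 - 17/120*e1 e2
step 2: 77/240 - 37/20*e1 - 3457/2160*e2 + 91/45*e1 e2
step 3: -77/60 + 283/32*e1 + 8989/1350*e2 - 10111/7200*e1 e2
step 4: -77/60
Answer: -77/60


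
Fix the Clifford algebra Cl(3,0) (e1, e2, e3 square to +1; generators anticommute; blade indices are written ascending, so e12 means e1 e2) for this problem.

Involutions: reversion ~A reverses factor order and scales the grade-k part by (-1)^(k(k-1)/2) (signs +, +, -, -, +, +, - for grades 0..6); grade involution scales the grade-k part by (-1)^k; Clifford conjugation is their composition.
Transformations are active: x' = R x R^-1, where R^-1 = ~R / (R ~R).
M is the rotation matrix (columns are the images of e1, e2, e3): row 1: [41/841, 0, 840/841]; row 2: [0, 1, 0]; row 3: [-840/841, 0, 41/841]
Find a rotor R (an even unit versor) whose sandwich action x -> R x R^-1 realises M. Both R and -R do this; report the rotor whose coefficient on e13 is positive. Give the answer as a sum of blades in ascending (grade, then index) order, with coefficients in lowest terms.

Method: write R = a + b12*e12 + b13*e13 + b23*e23 with a^2 + b12^2 + b13^2 + b23^2 = 1 (so R^-1 = ~R). Expanding the columns R e_j ~R gives tr M = 4a^2 - 1 and, from the antisymmetric part, M21 - M12 = -4a*b12, M13 - M31 = 4a*b13, M32 - M23 = -4a*b23.
Here tr M = 923/841, so a^2 = (1 + tr M)/4 = 441/841 and a = ±21/29. Taking a = 21/29: M21 - M12 = 0, M13 - M31 = 1680/841, M32 - M23 = 0, giving b12 = 0, b13 = 20/29, b23 = 0, i.e. R = 21/29 + 20/29*e13.
Its e13 coefficient is already positive.
Answer: 21/29 + 20/29*e13. Uniqueness: Spin(3) -> SO(3) maps R and -R to the same rotation of trace 923/841; fixing the sign of the e13 coefficient removes the ambiguity.


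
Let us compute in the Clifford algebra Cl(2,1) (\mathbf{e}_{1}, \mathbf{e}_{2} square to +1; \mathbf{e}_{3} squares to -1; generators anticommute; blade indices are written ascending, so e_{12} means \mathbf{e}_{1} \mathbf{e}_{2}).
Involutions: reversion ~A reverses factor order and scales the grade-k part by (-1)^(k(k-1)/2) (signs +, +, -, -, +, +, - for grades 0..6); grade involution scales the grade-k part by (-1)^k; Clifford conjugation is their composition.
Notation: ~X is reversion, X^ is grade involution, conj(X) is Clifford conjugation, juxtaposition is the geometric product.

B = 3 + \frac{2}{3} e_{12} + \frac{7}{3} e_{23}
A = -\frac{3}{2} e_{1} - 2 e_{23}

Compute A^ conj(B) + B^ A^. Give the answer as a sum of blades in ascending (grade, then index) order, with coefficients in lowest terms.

first term: \frac{14}{3} + \frac{9}{2} e_{1} - e_{2} - \frac{4}{3} e_{13} - 6 e_{23} - \frac{7}{2} e_{123}
second term: -\frac{14}{3} + \frac{9}{2} e_{1} - e_{2} - \frac{4}{3} e_{13} - 6 e_{23} + \frac{7}{2} e_{123}
Answer: 9 e_{1} - 2 e_{2} - \frac{8}{3} e_{13} - 12 e_{23}


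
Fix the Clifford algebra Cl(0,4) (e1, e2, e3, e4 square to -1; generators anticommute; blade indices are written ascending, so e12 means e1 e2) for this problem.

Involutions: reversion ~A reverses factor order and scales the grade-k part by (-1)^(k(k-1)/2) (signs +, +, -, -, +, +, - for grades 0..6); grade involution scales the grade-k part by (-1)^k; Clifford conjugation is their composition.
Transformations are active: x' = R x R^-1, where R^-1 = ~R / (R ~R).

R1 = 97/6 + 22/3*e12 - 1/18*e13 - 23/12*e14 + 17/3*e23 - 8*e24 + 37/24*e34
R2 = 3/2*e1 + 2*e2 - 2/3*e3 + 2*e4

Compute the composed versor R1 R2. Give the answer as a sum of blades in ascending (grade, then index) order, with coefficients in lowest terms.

Distribute over the terms of R2 (each basis-blade product reordered to ascending indices, repeated generators contracted through their squares):
R1 (3/2*e1) = 97/4*e1 + 11*e2 - 1/12*e3 - 23/8*e4 + 17/2*e123 - 12*e124 + 37/16*e134
R1 (2*e2) = -44/3*e1 + 97/3*e2 + 34/3*e3 - 16*e4 + 1/9*e123 + 23/6*e124 + 37/12*e234
R1 (-2/3*e3) = -1/27*e1 + 34/9*e2 - 97/9*e3 - 37/36*e4 - 44/9*e123 - 23/18*e134 - 16/3*e234
R1 (2*e4) = 23/6*e1 + 16*e2 - 37/12*e3 + 97/3*e4 + 44/3*e124 - 1/9*e134 + 34/3*e234
Summing the partial products and collecting blades:
Answer: 1445/108*e1 + 568/9*e2 - 47/18*e3 + 895/72*e4 + 67/18*e123 + 13/2*e124 + 133/144*e134 + 109/12*e234


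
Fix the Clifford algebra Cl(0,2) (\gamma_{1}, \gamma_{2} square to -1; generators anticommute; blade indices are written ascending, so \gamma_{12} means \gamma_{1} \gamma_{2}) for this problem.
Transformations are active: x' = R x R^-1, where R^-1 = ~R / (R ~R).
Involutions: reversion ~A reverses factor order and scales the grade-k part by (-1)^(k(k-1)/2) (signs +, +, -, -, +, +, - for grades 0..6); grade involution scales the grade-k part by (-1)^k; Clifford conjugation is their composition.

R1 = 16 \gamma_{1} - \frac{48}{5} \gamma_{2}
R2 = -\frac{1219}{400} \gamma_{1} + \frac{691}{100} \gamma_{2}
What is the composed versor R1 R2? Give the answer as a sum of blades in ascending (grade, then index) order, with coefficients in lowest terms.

Distribute over the terms of R1 (each basis-blade product reordered to ascending indices, repeated generators contracted through their squares):
(16 \gamma_{1}) R2 = \frac{1219}{25} + \frac{2764}{25} \gamma_{12}
(-\frac{48}{5} \gamma_{2}) R2 = \frac{8292}{125} - \frac{3657}{125} \gamma_{12}
Summing the partial products and collecting blades:
Answer: \frac{14387}{125} + \frac{10163}{125} \gamma_{12}


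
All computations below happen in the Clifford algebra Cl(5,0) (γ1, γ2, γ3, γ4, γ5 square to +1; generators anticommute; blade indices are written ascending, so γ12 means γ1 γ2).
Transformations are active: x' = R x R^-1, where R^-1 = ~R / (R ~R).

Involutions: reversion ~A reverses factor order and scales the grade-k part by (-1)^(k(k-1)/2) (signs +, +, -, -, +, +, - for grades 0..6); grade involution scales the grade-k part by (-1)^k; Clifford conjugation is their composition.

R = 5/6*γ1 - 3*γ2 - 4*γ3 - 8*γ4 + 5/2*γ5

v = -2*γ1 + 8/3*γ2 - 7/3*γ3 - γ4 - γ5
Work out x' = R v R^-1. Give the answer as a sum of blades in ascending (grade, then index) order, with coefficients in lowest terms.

~R = 5/6*γ1 - 3*γ2 - 4*γ3 - 8*γ4 + 5/2*γ5, and R ~R = 1727/18, so R^-1 = ~R / (1727/18).
R v = 31/6 - 34/9*γ12 - 179/18*γ13 - 101/6*γ14 + 25/6*γ15 + 53/3*γ23 + 73/3*γ24 - 11/3*γ25 - 44/3*γ34 + 59/6*γ35 + 21/2*γ45
Answer: 3609/1727*γ1 - 15490/5181*γ2 + 9857/5181*γ3 + 239/1727*γ4 + 2192/1727*γ5


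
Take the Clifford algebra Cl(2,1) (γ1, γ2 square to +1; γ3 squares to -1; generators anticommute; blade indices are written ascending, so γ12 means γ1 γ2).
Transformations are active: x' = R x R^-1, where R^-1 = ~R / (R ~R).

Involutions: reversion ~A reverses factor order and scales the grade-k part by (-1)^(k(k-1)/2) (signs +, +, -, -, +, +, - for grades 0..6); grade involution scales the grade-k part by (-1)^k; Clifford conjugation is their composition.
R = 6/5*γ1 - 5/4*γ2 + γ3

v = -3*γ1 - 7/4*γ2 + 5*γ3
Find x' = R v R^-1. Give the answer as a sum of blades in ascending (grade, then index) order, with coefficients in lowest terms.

~R = 6/5*γ1 - 5/4*γ2 + γ3, and R ~R = 801/400, so R^-1 = ~R / (801/400).
R v = -513/80 - 117/20*γ12 + 9*γ13 - 9/2*γ23
Answer: -417/89*γ1 + 3473/356*γ2 - 1015/89*γ3


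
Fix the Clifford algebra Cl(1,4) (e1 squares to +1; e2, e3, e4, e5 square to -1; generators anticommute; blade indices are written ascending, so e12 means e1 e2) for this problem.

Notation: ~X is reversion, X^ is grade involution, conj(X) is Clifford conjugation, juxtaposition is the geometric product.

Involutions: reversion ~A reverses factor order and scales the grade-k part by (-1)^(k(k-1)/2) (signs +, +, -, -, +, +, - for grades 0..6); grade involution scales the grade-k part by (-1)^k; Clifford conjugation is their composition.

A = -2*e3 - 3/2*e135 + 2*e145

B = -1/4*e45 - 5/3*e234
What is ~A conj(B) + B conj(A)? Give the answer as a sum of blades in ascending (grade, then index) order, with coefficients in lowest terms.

first term: 1/2*e1 + 10/3*e24 + 3/8*e134 - 1/2*e345 + 10/3*e1235 + 5/2*e1245
second term: 1/2*e1 - 10/3*e24 - 3/8*e134 - 1/2*e345 - 10/3*e1235 - 5/2*e1245
Answer: e1 - e345


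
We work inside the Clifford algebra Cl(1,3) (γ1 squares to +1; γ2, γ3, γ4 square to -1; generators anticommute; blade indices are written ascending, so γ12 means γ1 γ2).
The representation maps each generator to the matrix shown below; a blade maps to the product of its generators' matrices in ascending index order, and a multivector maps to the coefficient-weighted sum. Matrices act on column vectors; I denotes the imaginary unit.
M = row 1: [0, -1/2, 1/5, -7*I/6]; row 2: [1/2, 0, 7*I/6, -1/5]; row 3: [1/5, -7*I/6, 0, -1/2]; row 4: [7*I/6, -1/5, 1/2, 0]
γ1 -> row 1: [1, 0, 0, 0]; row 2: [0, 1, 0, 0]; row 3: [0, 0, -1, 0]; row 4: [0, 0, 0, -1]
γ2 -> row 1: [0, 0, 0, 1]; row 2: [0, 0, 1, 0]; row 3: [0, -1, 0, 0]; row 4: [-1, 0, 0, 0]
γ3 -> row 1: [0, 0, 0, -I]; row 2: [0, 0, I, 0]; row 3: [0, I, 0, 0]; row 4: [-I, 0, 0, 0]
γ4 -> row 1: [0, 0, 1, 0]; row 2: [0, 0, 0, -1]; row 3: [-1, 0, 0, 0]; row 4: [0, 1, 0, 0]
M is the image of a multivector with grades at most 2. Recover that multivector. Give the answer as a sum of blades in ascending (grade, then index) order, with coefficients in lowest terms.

Method: the blade images are trace-orthogonal — tr(rho(e_A) rho(e_B)^-1) = 4 if A = B and 0 otherwise — and rho(e_A)^-1 = (e_A)^2 * rho(e_A) with (e_A)^2 = +1 or -1, so the coefficient of e_A in the preimage is (e_A)^2 * tr(M rho(e_A))/4.
Nonzero projections over blades of grade <= 2: γ13: (γ13)^2 = +1, tr(M rho(γ13)) = 14/3, coefficient 7/6; γ14: (γ14)^2 = +1, tr(M rho(γ14)) = 4/5, coefficient 1/5; γ24: (γ24)^2 = -1, tr(M rho(γ24)) = 2, coefficient -1/2. Every other blade of grade <= 2 projects to 0.
Answer: 7/6*γ13 + 1/5*γ14 - 1/2*γ24


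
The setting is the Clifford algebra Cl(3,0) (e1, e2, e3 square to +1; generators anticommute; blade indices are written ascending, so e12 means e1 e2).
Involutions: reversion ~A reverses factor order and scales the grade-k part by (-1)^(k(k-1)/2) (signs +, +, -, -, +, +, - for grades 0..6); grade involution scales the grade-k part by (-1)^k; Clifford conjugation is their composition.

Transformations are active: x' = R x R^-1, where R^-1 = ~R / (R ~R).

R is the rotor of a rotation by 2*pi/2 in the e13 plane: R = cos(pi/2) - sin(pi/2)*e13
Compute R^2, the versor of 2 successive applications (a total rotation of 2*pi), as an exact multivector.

The rotor phase is half the rotation angle and phases add under composition, so 2 steps in the e13 plane accumulate phase 2*(pi/2) = pi: R^2 = cos(pi) - sin(pi)*e13.
cos(pi) = -1 and sin(pi) = 0, so R^2 = -1. The total rotation 2*pi is 1 full turn, so every vector returns to itself, yet the rotor is -1, on the OTHER sheet of the double cover (an odd number of 2*pi turns).
Answer: -1


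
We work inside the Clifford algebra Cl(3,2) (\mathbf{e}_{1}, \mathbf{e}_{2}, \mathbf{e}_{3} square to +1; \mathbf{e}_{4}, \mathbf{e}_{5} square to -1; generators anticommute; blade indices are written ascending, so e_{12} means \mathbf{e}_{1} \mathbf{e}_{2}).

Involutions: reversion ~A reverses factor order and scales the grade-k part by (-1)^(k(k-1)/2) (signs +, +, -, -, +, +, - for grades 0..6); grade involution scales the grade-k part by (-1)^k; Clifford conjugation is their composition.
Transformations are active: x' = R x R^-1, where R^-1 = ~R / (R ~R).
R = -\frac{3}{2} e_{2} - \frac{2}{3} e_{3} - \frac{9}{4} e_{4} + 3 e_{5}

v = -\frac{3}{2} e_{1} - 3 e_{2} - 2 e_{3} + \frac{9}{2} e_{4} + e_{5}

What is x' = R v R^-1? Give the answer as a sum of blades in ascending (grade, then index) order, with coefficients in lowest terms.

~R = -\frac{3}{2} e_{2} - \frac{2}{3} e_{3} - \frac{9}{4} e_{4} + 3 e_{5}, and R ~R = -\frac{1637}{144}, so R^-1 = ~R / (-\frac{1637}{144}).
R v = \frac{311}{24} - \frac{9}{4} e_{12} - e_{13} - \frac{27}{8} e_{14} + \frac{9}{2} e_{15} + e_{23} - \frac{27}{2} e_{24} + \frac{15}{2} e_{25} - \frac{15}{2} e_{34} + \frac{16}{3} e_{35} - \frac{63}{4} e_{45}
Answer: \frac{3}{2} e_{1} + \frac{10509}{1637} e_{2} + \frac{5762}{1637} e_{3} + \frac{2061}{3274} e_{4} - \frac{12833}{1637} e_{5}


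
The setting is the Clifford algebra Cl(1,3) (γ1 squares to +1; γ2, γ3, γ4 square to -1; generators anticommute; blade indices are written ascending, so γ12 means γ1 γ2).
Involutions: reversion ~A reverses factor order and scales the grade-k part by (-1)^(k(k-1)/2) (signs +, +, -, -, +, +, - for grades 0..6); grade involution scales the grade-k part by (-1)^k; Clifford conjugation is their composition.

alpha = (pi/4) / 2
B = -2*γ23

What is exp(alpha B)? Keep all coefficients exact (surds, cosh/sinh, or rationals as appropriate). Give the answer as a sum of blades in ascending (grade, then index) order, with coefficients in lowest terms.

B^2 = (-2)^2*(γ23)^2 = 4*(-1) = -4 (a basis 2-blade squares to minus the product of its generators' squares).
B^2 = -4 — circular case — the even/odd split gives cos and sin: l = 2, alpha*l = pi/4, so exp(alpha B) = cos(pi/4) + (sin(pi/4)/2)*B = sqrt(2)/2 + (sqrt(2)/4)*B.
Answer: sqrt(2)/2 - sqrt(2)/2*γ23


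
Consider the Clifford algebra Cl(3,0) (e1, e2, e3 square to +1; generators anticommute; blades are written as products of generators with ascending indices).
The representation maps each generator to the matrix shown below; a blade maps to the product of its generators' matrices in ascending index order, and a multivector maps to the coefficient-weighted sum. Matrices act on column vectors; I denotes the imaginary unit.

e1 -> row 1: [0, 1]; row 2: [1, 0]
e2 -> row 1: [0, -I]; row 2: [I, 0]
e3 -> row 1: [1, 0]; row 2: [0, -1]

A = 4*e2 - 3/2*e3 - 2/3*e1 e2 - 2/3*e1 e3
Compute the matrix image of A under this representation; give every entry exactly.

Bivector images (products of the table entries): rho(e1 e2) = rho(e1)rho(e2) = row 1: [I, 0]; row 2: [0, -I]; rho(e1 e3) = rho(e1)rho(e3) = row 1: [0, -1]; row 2: [1, 0].
M = (4)*rho(e2) + (-3/2)*rho(e3) + (-2/3)*rho(e1 e2) + (-2/3)*rho(e1 e3), summed entrywise:
Answer: row 1: [-3/2 - 2*I/3, 2/3 - 4*I]; row 2: [-2/3 + 4*I, 3/2 + 2*I/3]


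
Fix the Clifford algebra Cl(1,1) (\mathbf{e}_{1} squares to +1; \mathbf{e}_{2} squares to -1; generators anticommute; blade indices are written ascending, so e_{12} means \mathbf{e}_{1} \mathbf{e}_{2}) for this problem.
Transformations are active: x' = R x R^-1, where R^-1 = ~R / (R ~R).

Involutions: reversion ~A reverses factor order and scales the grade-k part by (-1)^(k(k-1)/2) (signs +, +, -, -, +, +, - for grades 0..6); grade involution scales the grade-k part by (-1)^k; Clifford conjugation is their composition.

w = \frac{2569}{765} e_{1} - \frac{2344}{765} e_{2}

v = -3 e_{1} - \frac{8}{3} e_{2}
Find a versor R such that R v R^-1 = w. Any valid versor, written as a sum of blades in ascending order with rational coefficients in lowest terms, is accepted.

R = v + w = \frac{274}{765} e_{1} - \frac{4384}{765} e_{2} works: the equal norms (\frac{17}{9}) guarantee its sandwich swaps v into w.
Answer: \frac{274}{765} e_{1} - \frac{4384}{765} e_{2}


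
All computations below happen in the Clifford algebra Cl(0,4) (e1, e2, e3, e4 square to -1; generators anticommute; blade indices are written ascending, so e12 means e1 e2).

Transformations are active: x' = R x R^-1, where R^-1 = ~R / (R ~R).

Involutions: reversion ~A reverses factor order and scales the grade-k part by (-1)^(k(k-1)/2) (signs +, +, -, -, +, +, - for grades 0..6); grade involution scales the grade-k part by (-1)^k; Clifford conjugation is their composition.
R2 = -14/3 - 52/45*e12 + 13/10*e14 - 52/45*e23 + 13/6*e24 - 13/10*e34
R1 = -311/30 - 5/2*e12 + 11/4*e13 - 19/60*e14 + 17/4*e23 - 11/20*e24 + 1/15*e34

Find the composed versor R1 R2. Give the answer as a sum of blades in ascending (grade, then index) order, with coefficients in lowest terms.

Distribute over the terms of R2 (each basis-blade product reordered to ascending indices, repeated generators contracted through their squares):
R1 (-14/3) = 2177/45 + 35/3*e12 - 77/6*e13 + 133/90*e14 - 119/6*e23 + 77/30*e24 - 14/45*e34
R1 (-52/45*e12) = -26/9 + 8086/675*e12 - 221/45*e13 + 143/225*e14 + 143/45*e23 - 247/675*e24 - 52/675*e1234
R1 (13/10*e14) = 247/600 + 143/200*e12 - 13/150*e13 - 4043/300*e14 - 13/4*e24 + 143/40*e34 + 221/40*e1234
R1 (-52/45*e23) = 221/45 - 143/45*e12 - 26/9*e13 + 8086/675*e23 - 52/675*e24 - 143/225*e34 + 247/675*e1234
R1 (13/6*e24) = 143/120 - 247/360*e12 + 65/12*e14 - 13/90*e23 - 4043/180*e24 + 221/24*e34 - 143/24*e1234
R1 (-13/10*e34) = 13/150 + 247/600*e13 + 143/40*e14 + 143/200*e23 + 221/40*e24 + 4043/300*e34 + 13/4*e1234
Summing the partial products and collecting blades:
Answer: 5209/100 + 27671/1350*e12 - 2437/120*e13 - 1423/600*e14 - 22171/5400*e23 - 97537/5400*e24 + 3797/150*e34 + 559/180*e1234


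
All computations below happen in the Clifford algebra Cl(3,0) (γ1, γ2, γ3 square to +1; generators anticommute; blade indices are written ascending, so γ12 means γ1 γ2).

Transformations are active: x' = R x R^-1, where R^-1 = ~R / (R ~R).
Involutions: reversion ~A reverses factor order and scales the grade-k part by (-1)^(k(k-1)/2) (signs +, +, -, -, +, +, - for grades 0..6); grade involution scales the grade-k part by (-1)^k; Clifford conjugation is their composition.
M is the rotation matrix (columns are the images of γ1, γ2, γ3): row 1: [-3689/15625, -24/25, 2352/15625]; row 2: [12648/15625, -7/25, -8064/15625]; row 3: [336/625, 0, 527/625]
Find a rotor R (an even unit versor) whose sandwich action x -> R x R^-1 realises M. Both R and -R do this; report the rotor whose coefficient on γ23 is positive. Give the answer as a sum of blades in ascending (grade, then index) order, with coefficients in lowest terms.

Method: write R = a + b12*γ12 + b13*γ13 + b23*γ23 with a^2 + b12^2 + b13^2 + b23^2 = 1 (so R^-1 = ~R). Expanding the columns R e_j ~R gives tr M = 4a^2 - 1 and, from the antisymmetric part, M21 - M12 = -4a*b12, M13 - M31 = 4a*b13, M32 - M23 = -4a*b23.
Here tr M = 5111/15625, so a^2 = (1 + tr M)/4 = 5184/15625 and a = ±72/125. Taking a = 72/125: M21 - M12 = 27648/15625, M13 - M31 = -6048/15625, M32 - M23 = 8064/15625, giving b12 = -96/125, b13 = -21/125, b23 = -28/125, i.e. R = 72/125 - 96/125*γ12 - 21/125*γ13 - 28/125*γ23.
Its γ23 coefficient is negative, so report the other preimage -R.
Answer: -72/125 + 96/125*γ12 + 21/125*γ13 + 28/125*γ23. Uniqueness: Spin(3) -> SO(3) maps R and -R to the same rotation of trace 5111/15625; fixing the sign of the γ23 coefficient removes the ambiguity.


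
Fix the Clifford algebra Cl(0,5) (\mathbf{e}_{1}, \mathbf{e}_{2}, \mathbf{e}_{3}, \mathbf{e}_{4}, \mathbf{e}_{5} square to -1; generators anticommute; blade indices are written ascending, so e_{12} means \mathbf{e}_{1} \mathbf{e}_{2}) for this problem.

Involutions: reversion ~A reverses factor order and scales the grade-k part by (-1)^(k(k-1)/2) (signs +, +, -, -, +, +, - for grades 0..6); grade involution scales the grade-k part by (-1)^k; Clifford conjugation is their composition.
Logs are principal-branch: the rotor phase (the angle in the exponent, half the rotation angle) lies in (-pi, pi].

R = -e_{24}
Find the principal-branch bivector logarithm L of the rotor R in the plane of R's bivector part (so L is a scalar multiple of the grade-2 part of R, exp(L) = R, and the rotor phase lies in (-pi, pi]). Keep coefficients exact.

The scalar part of R is 0, so the principal-branch rotor phase is pinned; divide the bivector part by its sine to get the unit plane — L is the phase times that plane.
Concretely: cos(phase) = 0 gives phase = ±\frac{\pi}{2}, and since phase/sin(phase) is even the sign is immaterial: L = (phase/sin(phase)) * <R>_2 = (\frac{\pi}{2}) * <R>_2.
Answer: - \frac{\pi}{2} e_{24}


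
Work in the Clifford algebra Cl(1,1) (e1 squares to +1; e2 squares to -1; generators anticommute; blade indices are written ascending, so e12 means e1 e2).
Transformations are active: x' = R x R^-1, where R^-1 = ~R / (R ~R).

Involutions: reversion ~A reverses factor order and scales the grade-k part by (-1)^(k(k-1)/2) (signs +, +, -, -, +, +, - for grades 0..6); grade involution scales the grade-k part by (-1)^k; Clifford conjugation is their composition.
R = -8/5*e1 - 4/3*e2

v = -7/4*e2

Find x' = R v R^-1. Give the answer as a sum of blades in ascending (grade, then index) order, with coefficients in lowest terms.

~R = -8/5*e1 - 4/3*e2, and R ~R = 176/225, so R^-1 = ~R / (176/225).
R v = -7/3 + 14/5*e12
Answer: 105/11*e1 + 427/44*e2


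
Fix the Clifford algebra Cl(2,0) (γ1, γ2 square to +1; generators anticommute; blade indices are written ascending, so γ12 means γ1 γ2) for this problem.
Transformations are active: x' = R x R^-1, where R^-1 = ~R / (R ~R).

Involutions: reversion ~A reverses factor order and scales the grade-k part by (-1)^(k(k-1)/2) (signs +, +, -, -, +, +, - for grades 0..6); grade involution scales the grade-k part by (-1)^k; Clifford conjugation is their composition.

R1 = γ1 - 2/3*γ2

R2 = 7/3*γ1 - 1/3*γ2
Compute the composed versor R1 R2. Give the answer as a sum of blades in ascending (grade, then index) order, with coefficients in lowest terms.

Distribute over the terms of R1 (each basis-blade product reordered to ascending indices, repeated generators contracted through their squares):
(γ1) R2 = 7/3 - 1/3*γ12
(-2/3*γ2) R2 = 2/9 + 14/9*γ12
Summing the partial products and collecting blades:
Answer: 23/9 + 11/9*γ12


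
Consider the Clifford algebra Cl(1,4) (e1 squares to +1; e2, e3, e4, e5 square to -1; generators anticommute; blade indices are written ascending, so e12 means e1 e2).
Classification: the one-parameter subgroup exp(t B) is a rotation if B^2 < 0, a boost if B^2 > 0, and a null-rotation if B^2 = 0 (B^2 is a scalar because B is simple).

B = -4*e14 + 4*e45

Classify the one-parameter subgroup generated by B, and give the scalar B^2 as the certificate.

B^2 term by term: the squares give (-4)^2*(e14)^2 + (4)^2*(e45)^2 = 16*(+1) + 16*(-1) = 0 (each basis 2-blade squares to minus the product of its generators' squares); cross terms between blades sharing an index anticommute and cancel. So B^2 = 0.
Answer: null-rotation, certificate B^2 = 0. B^2 = 0 is basis-independent, so its sign is the whole story.


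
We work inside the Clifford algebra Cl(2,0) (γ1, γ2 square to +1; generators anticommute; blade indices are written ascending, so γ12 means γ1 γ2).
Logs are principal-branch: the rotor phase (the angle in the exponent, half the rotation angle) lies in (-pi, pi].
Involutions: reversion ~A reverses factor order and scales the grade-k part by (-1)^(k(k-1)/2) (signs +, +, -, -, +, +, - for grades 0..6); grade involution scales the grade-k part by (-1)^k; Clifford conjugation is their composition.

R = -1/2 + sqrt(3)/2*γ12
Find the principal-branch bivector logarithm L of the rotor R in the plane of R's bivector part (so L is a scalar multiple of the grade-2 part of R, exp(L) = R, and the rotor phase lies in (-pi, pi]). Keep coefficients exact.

The scalar part of R is -1/2, and that scalar determines the rotor phase on the principal branch; recovering the unit plane as bivector-part over sine of the phase gives L = phase * plane.
Concretely: cos(phase) = -1/2 gives phase = ±2*pi/3, and since phase/sin(phase) is even the sign is immaterial: L = (phase/sin(phase)) * <R>_2 = (4*sqrt(3)*pi/9) * <R>_2.
Answer: 2*pi/3*γ12


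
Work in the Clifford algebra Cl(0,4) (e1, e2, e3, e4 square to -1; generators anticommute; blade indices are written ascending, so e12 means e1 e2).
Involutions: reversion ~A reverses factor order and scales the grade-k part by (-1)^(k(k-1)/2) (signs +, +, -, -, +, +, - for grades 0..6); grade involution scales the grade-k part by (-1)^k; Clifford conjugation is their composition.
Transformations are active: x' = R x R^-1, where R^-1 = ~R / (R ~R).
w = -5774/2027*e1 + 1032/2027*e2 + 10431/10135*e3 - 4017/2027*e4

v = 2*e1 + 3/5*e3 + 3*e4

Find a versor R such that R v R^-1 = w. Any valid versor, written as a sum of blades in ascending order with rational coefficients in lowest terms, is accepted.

Here q(v) = q(w) = -334/25; the classical choice R = v + w = -1720/2027*e1 + 1032/2027*e2 + 16512/10135*e3 + 2064/2027*e4 then realises v -> w under the sandwich.
Answer: -1720/2027*e1 + 1032/2027*e2 + 16512/10135*e3 + 2064/2027*e4


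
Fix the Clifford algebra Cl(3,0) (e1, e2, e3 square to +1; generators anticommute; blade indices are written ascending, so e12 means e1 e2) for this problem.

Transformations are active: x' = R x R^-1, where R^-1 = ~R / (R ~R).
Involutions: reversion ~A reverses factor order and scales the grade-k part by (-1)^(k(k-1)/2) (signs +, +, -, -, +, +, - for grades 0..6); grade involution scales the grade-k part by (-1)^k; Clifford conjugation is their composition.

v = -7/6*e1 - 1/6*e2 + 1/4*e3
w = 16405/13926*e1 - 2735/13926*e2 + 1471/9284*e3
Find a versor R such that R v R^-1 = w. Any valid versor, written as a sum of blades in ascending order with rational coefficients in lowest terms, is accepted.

Construction: equal norms (both 209/144) license R = v + w = 79/6963*e1 - 2528/6963*e2 + 948/2321*e3 — nothing changes along that direction, while (v - w)/2 changes sign, so v maps onto w.
Answer: 79/6963*e1 - 2528/6963*e2 + 948/2321*e3


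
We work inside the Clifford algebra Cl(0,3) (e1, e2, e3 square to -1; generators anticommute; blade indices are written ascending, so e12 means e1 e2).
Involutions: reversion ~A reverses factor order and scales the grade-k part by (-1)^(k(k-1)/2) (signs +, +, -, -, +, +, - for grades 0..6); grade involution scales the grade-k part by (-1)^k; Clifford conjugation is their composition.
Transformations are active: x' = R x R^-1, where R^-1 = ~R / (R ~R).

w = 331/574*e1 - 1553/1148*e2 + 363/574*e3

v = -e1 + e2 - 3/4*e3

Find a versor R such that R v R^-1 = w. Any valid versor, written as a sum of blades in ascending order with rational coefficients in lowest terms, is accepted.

Reasoning: v^2 = w^2 = -41/16 since conjugation preserves the quadratic form; R = v + w = -243/574*e1 - 405/1148*e2 - 135/1148*e3 is then valid when invertible, keeping its own part and reversing (v - w)/2.
Answer: -243/574*e1 - 405/1148*e2 - 135/1148*e3


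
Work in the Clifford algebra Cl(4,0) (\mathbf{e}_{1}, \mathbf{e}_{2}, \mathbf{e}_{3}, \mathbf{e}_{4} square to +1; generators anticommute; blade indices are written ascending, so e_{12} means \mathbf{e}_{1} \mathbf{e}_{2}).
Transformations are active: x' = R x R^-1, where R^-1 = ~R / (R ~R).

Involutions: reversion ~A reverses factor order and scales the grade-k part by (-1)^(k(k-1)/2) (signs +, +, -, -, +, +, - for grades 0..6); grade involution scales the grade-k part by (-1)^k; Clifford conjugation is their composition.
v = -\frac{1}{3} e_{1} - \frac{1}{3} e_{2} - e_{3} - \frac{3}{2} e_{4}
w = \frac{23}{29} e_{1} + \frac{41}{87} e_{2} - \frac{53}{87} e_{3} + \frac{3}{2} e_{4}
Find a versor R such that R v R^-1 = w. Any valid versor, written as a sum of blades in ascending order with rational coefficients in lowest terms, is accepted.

Why this works: both vectors square to \frac{125}{36}, so q(v) = q(w) and R = v + w = \frac{40}{87} e_{1} + \frac{4}{29} e_{2} - \frac{140}{87} e_{3} carries v to w — its own direction survives, the complement (v - w)/2 flips.
Answer: \frac{40}{87} e_{1} + \frac{4}{29} e_{2} - \frac{140}{87} e_{3}


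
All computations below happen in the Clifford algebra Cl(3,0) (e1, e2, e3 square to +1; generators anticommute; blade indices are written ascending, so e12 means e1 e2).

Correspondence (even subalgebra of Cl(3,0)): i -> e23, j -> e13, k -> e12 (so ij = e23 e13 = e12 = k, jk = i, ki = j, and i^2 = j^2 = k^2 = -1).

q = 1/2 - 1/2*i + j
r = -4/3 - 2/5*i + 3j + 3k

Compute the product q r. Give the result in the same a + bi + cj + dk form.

In blades: q = 1/2 + e13 - 1/2*e23, r = -4/3 + 3*e12 + 3*e13 - 2/5*e23.
Distribute q over r term by term (generator squares from the signature, products reordered to ascending indices): (1/2)*r = -2/3 + 3/2*e12 + 3/2*e13 - 1/5*e23; (e13)*r = -3 + 2/5*e12 - 4/3*e13 + 3*e23; (-1/2*e23)*r = -1/5 - 3/2*e12 + 3/2*e13 + 2/3*e23.
Sum: -58/15 + 2/5*e12 + 5/3*e13 + 52/15*e23; translating back through the correspondence:
Answer: -58/15 + 52/15*i + 5/3*j + 2/5*k


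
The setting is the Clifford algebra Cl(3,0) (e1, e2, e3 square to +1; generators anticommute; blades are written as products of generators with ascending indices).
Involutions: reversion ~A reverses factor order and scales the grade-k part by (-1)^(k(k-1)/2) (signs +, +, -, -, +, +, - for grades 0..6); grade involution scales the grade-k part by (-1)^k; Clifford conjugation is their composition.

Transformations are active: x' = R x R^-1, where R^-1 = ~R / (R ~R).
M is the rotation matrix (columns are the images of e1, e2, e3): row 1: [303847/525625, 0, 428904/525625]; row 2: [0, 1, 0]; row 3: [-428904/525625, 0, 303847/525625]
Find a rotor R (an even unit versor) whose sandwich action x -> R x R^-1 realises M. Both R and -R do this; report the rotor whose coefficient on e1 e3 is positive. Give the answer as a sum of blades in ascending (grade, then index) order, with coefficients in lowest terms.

Method: write R = a + b12*e1 e2 + b13*e1 e3 + b23*e2 e3 with a^2 + b12^2 + b13^2 + b23^2 = 1 (so R^-1 = ~R). Expanding the columns R e_j ~R gives tr M = 4a^2 - 1 and, from the antisymmetric part, M21 - M12 = -4a*b12, M13 - M31 = 4a*b13, M32 - M23 = -4a*b23.
Here tr M = 1133319/525625, so a^2 = (1 + tr M)/4 = 414736/525625 and a = ±644/725. Taking a = 644/725: M21 - M12 = 0, M13 - M31 = 857808/525625, M32 - M23 = 0, giving b12 = 0, b13 = 333/725, b23 = 0, i.e. R = 644/725 + 333/725*e1 e3.
Its e1 e3 coefficient is already positive.
Answer: 644/725 + 333/725*e1 e3. Sheet selection: the two-to-one cover makes ±R indistinguishable at the matrix level (trace 1133319/525625), so uniqueness comes from the required sign on e1 e3.


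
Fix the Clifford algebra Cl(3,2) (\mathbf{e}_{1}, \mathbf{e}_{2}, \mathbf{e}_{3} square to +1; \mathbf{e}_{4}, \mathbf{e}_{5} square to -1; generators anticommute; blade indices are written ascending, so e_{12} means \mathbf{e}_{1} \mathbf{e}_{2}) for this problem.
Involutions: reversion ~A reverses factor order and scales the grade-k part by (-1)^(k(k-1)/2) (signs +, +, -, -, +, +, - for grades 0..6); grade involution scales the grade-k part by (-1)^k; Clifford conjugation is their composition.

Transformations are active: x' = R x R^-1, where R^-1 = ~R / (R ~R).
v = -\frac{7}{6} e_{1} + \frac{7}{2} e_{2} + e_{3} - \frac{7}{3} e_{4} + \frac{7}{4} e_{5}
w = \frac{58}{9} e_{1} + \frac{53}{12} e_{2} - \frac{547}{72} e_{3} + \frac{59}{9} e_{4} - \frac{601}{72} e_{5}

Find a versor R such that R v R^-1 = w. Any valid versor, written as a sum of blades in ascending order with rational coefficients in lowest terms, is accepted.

Construction: equal norms (both \frac{293}{48}) license R = v + w = \frac{95}{18} e_{1} + \frac{95}{12} e_{2} - \frac{475}{72} e_{3} + \frac{38}{9} e_{4} - \frac{475}{72} e_{5} — nothing changes along that direction, while (v - w)/2 changes sign, so v maps onto w.
Answer: \frac{95}{18} e_{1} + \frac{95}{12} e_{2} - \frac{475}{72} e_{3} + \frac{38}{9} e_{4} - \frac{475}{72} e_{5}


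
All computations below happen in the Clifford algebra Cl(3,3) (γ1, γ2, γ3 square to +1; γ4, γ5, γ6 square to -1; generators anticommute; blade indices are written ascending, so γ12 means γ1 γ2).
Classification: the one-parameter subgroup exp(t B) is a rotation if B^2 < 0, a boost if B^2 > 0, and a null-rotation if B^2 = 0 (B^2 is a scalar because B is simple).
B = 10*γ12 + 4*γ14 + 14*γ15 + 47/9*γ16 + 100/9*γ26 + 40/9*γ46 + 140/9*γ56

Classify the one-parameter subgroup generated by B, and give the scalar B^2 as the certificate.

B^2 term by term: the squares give (10)^2*(γ12)^2 + (4)^2*(γ14)^2 + (14)^2*(γ15)^2 + (47/9)^2*(γ16)^2 + (100/9)^2*(γ26)^2 + (40/9)^2*(γ46)^2 + (140/9)^2*(γ56)^2 = 100*(-1) + 16*(+1) + 196*(+1) + 2209/81*(+1) + 10000/81*(+1) + 1600/81*(-1) + 19600/81*(-1) = 1 (each basis 2-blade squares to minus the product of its generators' squares); cross terms between blades sharing an index anticommute and cancel; the commuting (index-disjoint) pairs give grade-4 terms 2*c*c'*(blade product), which cancel blade by blade — γ1246: 800/9 - 800/9 = 0; γ1256: 2800/9 - 2800/9 = 0; γ1456: 1120/9 - 1120/9 = 0 — confirming B is simple. So B^2 = 1.
Answer: boost, certificate B^2 = 1. Key observation: B^2 = 1 is a conjugation invariant, so its sign decides the class regardless of the surface form of B.


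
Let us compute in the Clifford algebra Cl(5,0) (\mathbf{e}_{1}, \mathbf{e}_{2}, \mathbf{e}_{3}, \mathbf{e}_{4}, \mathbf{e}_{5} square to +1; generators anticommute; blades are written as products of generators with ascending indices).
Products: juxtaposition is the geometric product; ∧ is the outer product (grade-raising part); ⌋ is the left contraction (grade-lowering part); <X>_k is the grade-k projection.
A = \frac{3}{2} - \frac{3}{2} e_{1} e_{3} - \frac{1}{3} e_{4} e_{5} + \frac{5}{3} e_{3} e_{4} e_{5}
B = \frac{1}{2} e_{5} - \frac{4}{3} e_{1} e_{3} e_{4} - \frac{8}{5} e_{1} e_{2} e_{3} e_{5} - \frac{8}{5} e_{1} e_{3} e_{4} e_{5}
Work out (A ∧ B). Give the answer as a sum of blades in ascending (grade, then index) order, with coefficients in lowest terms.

step 1: \frac{3}{4} e_{5} - 2 e_{1} e_{3} e_{4} - \frac{3}{4} e_{1} e_{3} e_{5} - \frac{12}{5} e_{1} e_{2} e_{3} e_{5} - \frac{12}{5} e_{1} e_{3} e_{4} e_{5}
Answer: \frac{3}{4} e_{5} - 2 e_{1} e_{3} e_{4} - \frac{3}{4} e_{1} e_{3} e_{5} - \frac{12}{5} e_{1} e_{2} e_{3} e_{5} - \frac{12}{5} e_{1} e_{3} e_{4} e_{5}


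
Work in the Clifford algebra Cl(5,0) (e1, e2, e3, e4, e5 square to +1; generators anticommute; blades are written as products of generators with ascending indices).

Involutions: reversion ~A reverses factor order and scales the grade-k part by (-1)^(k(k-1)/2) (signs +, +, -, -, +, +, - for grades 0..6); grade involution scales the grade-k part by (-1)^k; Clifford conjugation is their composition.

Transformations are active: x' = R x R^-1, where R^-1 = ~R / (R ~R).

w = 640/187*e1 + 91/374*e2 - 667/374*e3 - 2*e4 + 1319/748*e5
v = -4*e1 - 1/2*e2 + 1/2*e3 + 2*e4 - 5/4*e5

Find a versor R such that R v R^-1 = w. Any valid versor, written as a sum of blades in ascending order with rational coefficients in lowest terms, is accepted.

Construction: equal norms (both 353/16) license R = v + w = -108/187*e1 - 48/187*e2 - 240/187*e3 + 96/187*e5 — nothing changes along that direction, while (v - w)/2 changes sign, so v maps onto w.
Answer: -108/187*e1 - 48/187*e2 - 240/187*e3 + 96/187*e5


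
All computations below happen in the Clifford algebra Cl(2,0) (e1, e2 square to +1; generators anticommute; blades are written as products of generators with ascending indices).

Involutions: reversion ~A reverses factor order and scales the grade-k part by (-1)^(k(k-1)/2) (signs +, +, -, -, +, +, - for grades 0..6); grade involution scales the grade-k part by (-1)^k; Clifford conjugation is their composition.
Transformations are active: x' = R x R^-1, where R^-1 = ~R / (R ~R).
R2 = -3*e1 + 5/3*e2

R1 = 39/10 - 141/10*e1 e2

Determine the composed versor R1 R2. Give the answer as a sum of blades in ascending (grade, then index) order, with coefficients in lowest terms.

Distribute over the terms of R1 (each basis-blade product reordered to ascending indices, repeated generators contracted through their squares):
(39/10) R2 = -117/10*e1 + 13/2*e2
(-141/10*e1 e2) R2 = -47/2*e1 - 423/10*e2
Summing the partial products and collecting blades:
Answer: -176/5*e1 - 179/5*e2


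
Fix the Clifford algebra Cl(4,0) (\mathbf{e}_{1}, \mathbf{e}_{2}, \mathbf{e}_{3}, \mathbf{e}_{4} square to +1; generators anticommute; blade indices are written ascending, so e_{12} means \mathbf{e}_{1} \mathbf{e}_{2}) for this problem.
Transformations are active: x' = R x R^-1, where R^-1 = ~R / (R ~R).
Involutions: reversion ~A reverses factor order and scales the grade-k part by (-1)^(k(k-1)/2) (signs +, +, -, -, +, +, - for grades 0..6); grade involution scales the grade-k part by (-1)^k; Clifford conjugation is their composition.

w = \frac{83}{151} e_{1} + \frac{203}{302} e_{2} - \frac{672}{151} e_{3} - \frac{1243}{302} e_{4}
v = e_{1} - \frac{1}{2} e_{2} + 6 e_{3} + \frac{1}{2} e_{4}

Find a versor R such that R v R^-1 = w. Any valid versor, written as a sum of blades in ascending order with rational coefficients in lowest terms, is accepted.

Construction: equal norms (both \frac{75}{2}) license R = v + w = \frac{234}{151} e_{1} + \frac{26}{151} e_{2} + \frac{234}{151} e_{3} - \frac{546}{151} e_{4} — nothing changes along that direction, while (v - w)/2 changes sign, so v maps onto w.
Answer: \frac{234}{151} e_{1} + \frac{26}{151} e_{2} + \frac{234}{151} e_{3} - \frac{546}{151} e_{4}


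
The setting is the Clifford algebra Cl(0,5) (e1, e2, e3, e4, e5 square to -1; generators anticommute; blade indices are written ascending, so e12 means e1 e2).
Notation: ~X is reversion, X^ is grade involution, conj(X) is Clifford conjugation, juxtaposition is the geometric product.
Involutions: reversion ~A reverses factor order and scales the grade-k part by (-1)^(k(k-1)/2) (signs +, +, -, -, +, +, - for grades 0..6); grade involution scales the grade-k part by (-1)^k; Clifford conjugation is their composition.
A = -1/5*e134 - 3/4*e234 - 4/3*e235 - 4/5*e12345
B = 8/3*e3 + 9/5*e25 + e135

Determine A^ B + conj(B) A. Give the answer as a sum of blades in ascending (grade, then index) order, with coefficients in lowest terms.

first term: 12/5*e3 + 4/3*e12 + 8/15*e14 + 6/5*e24 + 32/9*e25 - 1/5*e45 - 36/25*e134 - 27/20*e345 - 173/60*e1245 + 9/25*e12345
second term: 12/5*e3 + 4/3*e12 + 8/15*e14 + 14/5*e24 + 32/9*e25 - 1/5*e45 - 36/25*e134 + 27/20*e345 - 83/60*e1245 + 9/25*e12345
Answer: 24/5*e3 + 8/3*e12 + 16/15*e14 + 4*e24 + 64/9*e25 - 2/5*e45 - 72/25*e134 - 64/15*e1245 + 18/25*e12345


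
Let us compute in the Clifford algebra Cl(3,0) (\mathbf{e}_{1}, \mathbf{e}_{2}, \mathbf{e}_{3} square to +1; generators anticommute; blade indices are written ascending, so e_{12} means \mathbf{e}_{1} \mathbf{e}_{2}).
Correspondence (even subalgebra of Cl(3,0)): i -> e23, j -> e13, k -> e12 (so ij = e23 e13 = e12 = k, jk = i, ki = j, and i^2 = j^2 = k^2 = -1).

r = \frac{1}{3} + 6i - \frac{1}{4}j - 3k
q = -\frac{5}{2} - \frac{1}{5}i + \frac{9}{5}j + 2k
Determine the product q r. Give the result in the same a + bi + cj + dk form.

In blades: q = -\frac{5}{2} + 2 e_{12} + \frac{9}{5} e_{13} - \frac{1}{5} e_{23}, r = \frac{1}{3} - 3 e_{12} - \frac{1}{4} e_{13} + 6 e_{23}.
Distribute q over r term by term (generator squares from the signature, products reordered to ascending indices): (-\frac{5}{2})*r = -\frac{5}{6} + \frac{15}{2} e_{12} + \frac{5}{8} e_{13} - 15 e_{23}; (2 e_{12})*r = 6 + \frac{2}{3} e_{12} + 12 e_{13} + \frac{1}{2} e_{23}; (\frac{9}{5} e_{13})*r = \frac{9}{20} - \frac{54}{5} e_{12} + \frac{3}{5} e_{13} - \frac{27}{5} e_{23}; (-\frac{1}{5} e_{23})*r = \frac{6}{5} + \frac{1}{20} e_{12} - \frac{3}{5} e_{13} - \frac{1}{15} e_{23}.
Sum: \frac{409}{60} - \frac{31}{12} e_{12} + \frac{101}{8} e_{13} - \frac{599}{30} e_{23}; translating back through the correspondence:
Answer: \frac{409}{60} - \frac{599}{30}i + \frac{101}{8}j - \frac{31}{12}k


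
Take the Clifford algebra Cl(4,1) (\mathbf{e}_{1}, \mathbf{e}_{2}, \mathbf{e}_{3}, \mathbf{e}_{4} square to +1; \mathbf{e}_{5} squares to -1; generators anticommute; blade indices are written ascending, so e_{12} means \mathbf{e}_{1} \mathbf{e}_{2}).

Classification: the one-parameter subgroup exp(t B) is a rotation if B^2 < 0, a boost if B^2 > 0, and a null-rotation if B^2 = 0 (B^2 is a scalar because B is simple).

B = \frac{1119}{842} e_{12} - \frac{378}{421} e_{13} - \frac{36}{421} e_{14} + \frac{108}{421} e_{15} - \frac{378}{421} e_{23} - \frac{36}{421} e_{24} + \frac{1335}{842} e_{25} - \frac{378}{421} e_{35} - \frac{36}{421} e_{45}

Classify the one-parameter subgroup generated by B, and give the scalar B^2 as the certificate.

B^2 term by term: the squares give (\frac{1119}{842})^2*(e_{12})^2 + (-\frac{378}{421})^2*(e_{13})^2 + (-\frac{36}{421})^2*(e_{14})^2 + (\frac{108}{421})^2*(e_{15})^2 + (-\frac{378}{421})^2*(e_{23})^2 + (-\frac{36}{421})^2*(e_{24})^2 + (\frac{1335}{842})^2*(e_{25})^2 + (-\frac{378}{421})^2*(e_{35})^2 + (-\frac{36}{421})^2*(e_{45})^2 = \frac{1252161}{708964}*(-1) + \frac{142884}{177241}*(-1) + \frac{1296}{177241}*(-1) + \frac{11664}{177241}*(+1) + \frac{142884}{177241}*(-1) + \frac{1296}{177241}*(-1) + \frac{1782225}{708964}*(+1) + \frac{142884}{177241}*(+1) + \frac{1296}{177241}*(+1) = 0 (each basis 2-blade squares to minus the product of its generators' squares); cross terms between blades sharing an index anticommute and cancel; the commuting (index-disjoint) pairs give grade-4 terms 2*c*c'*(blade product), which cancel blade by blade — e_{1234}: -\frac{27216}{177241} + \frac{27216}{177241} = 0; e_{1235}: -\frac{422982}{177241} + \frac{504630}{177241} - \frac{81648}{177241} = 0; e_{1245}: -\frac{40284}{177241} + \frac{48060}{177241} - \frac{7776}{177241} = 0; e_{1345}: \frac{27216}{177241} - \frac{27216}{177241} = 0; e_{2345}: \frac{27216}{177241} - \frac{27216}{177241} = 0 — confirming B is simple. So B^2 = 0.
Answer: null-rotation, certificate B^2 = 0. No conjugation can change B^2 = 0; the sign gives the class.
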